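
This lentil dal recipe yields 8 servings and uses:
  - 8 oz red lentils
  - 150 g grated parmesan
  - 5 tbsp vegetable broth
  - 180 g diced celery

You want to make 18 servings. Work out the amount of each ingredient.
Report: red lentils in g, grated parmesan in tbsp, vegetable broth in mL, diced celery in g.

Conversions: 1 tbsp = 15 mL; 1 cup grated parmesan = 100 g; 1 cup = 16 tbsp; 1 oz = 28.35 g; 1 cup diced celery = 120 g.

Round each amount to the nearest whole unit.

Scaling factor: 18/8 = 9/4 = 2.25.
red lentils: 8 oz × 9/4 × 28.35 g/oz ≈ 510 g
grated parmesan: 150 g × 9/4 ÷ 100 g/cup × 16 tbsp/cup = 54 tbsp
vegetable broth: 5 tbsp × 9/4 × 15 mL/tbsp ≈ 169 mL
diced celery: 180 g × 9/4 = 405 g

red lentils: 510 g; grated parmesan: 54 tbsp; vegetable broth: 169 mL; diced celery: 405 g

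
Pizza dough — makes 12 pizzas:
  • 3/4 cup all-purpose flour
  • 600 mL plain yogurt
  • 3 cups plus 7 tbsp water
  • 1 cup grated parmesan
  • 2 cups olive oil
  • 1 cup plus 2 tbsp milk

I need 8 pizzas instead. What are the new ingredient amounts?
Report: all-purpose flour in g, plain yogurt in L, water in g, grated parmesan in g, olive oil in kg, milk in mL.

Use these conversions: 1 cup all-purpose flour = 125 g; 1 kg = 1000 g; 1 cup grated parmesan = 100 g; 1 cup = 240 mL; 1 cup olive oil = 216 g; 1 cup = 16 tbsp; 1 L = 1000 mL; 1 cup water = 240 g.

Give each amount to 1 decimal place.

all-purpose flour: 62.5 g; plain yogurt: 0.4 L; water: 550.0 g; grated parmesan: 66.7 g; olive oil: 0.3 kg; milk: 180.0 mL

Scaling factor: 8/12 = 2/3.
all-purpose flour: 0.75 cup × 2/3 × 125 g/cup = 62.5 g
plain yogurt: 600 mL × 2/3 ÷ 1000 mL/L = 0.4 L
water: (3 cup + 7 tbsp = 3.4375 cup) × 2/3 × 240 g/cup = 550.0 g
grated parmesan: 1 cup × 2/3 × 100 g/cup ≈ 66.7 g
olive oil: 2 cup × 2/3 × 216 g/cup ÷ 1000 g/kg ≈ 0.3 kg
milk: (1 cup + 2 tbsp = 1.125 cup) × 2/3 × 240 mL/cup = 180.0 mL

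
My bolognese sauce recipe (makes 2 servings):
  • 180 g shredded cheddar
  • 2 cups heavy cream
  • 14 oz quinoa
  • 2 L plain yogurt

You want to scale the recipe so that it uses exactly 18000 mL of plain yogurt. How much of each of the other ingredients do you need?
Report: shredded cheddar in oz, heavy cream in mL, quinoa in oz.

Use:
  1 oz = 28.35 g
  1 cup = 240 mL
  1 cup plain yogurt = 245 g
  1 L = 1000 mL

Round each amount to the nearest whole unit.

shredded cheddar: 57 oz; heavy cream: 4320 mL; quinoa: 126 oz

The original recipe has 2000 mL of plain yogurt, so the scaling factor is 18000 ÷ 2000 = 9.
shredded cheddar: 180 g × 9 ÷ 28.35 g/oz ≈ 57 oz
heavy cream: 2 cup × 9 × 240 mL/cup = 4320 mL
quinoa: 14 oz × 9 = 126 oz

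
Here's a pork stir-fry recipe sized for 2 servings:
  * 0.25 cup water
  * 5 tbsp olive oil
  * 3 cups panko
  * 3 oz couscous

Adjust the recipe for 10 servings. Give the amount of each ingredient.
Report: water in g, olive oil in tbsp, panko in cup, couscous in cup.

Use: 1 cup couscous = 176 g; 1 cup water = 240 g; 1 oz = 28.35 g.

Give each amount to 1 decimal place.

Scaling factor: 10/2 = 5.
water: 0.25 cup × 5 × 240 g/cup = 300.0 g
olive oil: 5 tbsp × 5 = 25.0 tbsp
panko: 3 cup × 5 = 15.0 cup
couscous: 3 oz × 5 × 28.35 g/oz ÷ 176 g/cup ≈ 2.4 cup

water: 300.0 g; olive oil: 25.0 tbsp; panko: 15.0 cup; couscous: 2.4 cup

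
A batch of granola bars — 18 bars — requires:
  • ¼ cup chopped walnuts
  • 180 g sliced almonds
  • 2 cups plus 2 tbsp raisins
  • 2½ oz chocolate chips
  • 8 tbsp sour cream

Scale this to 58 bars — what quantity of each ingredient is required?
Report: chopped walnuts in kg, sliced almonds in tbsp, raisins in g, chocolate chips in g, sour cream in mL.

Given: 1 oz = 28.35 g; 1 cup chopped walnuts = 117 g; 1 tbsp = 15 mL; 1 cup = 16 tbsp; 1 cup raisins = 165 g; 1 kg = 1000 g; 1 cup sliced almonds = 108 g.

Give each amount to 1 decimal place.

Scaling factor: 58/18 = 29/9.
chopped walnuts: 0.25 cup × 29/9 × 117 g/cup ÷ 1000 g/kg ≈ 0.1 kg
sliced almonds: 180 g × 29/9 ÷ 108 g/cup × 16 tbsp/cup ≈ 85.9 tbsp
raisins: (2 cup + 2 tbsp = 2.125 cup) × 29/9 × 165 g/cup ≈ 1129.8 g
chocolate chips: 2.5 oz × 29/9 × 28.35 g/oz ≈ 228.4 g
sour cream: 8 tbsp × 29/9 × 15 mL/tbsp ≈ 386.7 mL

chopped walnuts: 0.1 kg; sliced almonds: 85.9 tbsp; raisins: 1129.8 g; chocolate chips: 228.4 g; sour cream: 386.7 mL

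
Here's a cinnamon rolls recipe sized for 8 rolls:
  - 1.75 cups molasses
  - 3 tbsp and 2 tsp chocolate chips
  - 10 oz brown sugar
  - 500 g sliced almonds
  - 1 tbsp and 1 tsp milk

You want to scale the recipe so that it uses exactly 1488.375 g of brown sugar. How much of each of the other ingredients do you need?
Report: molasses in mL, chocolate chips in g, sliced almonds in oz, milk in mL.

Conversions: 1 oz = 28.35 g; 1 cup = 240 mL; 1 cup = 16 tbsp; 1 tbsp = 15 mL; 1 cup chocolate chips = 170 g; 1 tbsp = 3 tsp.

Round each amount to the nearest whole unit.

The original recipe has 283.5 g of brown sugar, so the scaling factor is 1488.375 ÷ 283.5 = 21/4 = 5.25.
molasses: 1.75 cup × 21/4 × 240 mL/cup = 2205 mL
chocolate chips: (3 tbsp + 2 tsp = 11/3 tbsp) × 21/4 ÷ 16 tbsp/cup × 170 g/cup ≈ 205 g
sliced almonds: 500 g × 21/4 ÷ 28.35 g/oz ≈ 93 oz
milk: (1 tbsp + 1 tsp = 4/3 tbsp) × 21/4 × 15 mL/tbsp = 105 mL

molasses: 2205 mL; chocolate chips: 205 g; sliced almonds: 93 oz; milk: 105 mL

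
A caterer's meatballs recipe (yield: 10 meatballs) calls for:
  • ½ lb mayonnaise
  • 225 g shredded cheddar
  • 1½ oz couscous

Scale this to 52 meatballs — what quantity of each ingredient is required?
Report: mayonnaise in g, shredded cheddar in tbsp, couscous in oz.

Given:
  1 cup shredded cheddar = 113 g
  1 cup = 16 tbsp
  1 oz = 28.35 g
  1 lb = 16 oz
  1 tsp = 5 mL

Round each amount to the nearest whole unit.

Scaling factor: 52/10 = 26/5 = 5.2.
mayonnaise: 0.5 lb × 26/5 × 16 oz/lb × 28.35 g/oz ≈ 1179 g
shredded cheddar: 225 g × 26/5 ÷ 113 g/cup × 16 tbsp/cup ≈ 166 tbsp
couscous: 1.5 oz × 26/5 ≈ 8 oz

mayonnaise: 1179 g; shredded cheddar: 166 tbsp; couscous: 8 oz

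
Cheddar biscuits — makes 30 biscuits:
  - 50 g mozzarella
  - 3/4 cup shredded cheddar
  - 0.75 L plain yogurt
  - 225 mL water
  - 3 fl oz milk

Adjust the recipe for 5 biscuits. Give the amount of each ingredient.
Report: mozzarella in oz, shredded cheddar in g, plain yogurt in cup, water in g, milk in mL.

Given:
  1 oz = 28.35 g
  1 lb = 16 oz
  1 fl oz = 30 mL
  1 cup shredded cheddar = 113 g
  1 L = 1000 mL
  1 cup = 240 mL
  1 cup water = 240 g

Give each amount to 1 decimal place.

Scaling factor: 5/30 = 1/6.
mozzarella: 50 g × 1/6 ÷ 28.35 g/oz ≈ 0.3 oz
shredded cheddar: 0.75 cup × 1/6 × 113 g/cup ≈ 14.1 g
plain yogurt: 0.75 L × 1/6 × 1000 mL/L ÷ 240 mL/cup ≈ 0.5 cup
water: 225 mL × 1/6 ÷ 240 mL/cup × 240 g/cup = 37.5 g
milk: 3 fl oz × 1/6 × 30 mL/fl oz = 15.0 mL

mozzarella: 0.3 oz; shredded cheddar: 14.1 g; plain yogurt: 0.5 cup; water: 37.5 g; milk: 15.0 mL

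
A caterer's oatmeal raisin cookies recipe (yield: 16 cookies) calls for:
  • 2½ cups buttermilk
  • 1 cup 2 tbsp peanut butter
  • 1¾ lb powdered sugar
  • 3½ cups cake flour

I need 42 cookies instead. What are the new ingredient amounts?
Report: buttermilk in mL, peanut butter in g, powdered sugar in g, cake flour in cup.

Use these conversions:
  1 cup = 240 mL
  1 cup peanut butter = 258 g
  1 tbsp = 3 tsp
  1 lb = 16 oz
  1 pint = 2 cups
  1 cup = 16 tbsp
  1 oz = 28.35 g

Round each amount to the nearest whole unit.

buttermilk: 1575 mL; peanut butter: 762 g; powdered sugar: 2084 g; cake flour: 9 cup

Scaling factor: 42/16 = 21/8 = 2.625.
buttermilk: 2.5 cup × 21/8 × 240 mL/cup = 1575 mL
peanut butter: (1 cup + 2 tbsp = 1.125 cup) × 21/8 × 258 g/cup ≈ 762 g
powdered sugar: 1.75 lb × 21/8 × 16 oz/lb × 28.35 g/oz ≈ 2084 g
cake flour: 3.5 cup × 21/8 ≈ 9 cup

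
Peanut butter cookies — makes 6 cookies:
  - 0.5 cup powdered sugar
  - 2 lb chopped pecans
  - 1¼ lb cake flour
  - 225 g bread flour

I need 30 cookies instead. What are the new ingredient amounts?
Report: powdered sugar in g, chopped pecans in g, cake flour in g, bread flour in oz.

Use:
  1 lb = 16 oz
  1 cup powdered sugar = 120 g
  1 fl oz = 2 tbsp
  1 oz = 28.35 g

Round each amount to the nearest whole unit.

Scaling factor: 30/6 = 5.
powdered sugar: 0.5 cup × 5 × 120 g/cup = 300 g
chopped pecans: 2 lb × 5 × 16 oz/lb × 28.35 g/oz = 4536 g
cake flour: 1.25 lb × 5 × 16 oz/lb × 28.35 g/oz = 2835 g
bread flour: 225 g × 5 ÷ 28.35 g/oz ≈ 40 oz

powdered sugar: 300 g; chopped pecans: 4536 g; cake flour: 2835 g; bread flour: 40 oz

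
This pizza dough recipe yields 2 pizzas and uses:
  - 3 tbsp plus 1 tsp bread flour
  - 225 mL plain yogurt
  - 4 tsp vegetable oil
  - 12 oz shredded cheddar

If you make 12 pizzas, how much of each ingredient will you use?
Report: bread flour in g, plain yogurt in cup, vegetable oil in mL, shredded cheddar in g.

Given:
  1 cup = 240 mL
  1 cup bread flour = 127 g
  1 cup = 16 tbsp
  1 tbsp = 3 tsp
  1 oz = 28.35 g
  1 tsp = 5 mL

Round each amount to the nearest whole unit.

bread flour: 159 g; plain yogurt: 6 cup; vegetable oil: 120 mL; shredded cheddar: 2041 g

Scaling factor: 12/2 = 6.
bread flour: (3 tbsp + 1 tsp = 10/3 tbsp) × 6 ÷ 16 tbsp/cup × 127 g/cup ≈ 159 g
plain yogurt: 225 mL × 6 ÷ 240 mL/cup ≈ 6 cup
vegetable oil: 4 tsp × 6 × 5 mL/tsp = 120 mL
shredded cheddar: 12 oz × 6 × 28.35 g/oz ≈ 2041 g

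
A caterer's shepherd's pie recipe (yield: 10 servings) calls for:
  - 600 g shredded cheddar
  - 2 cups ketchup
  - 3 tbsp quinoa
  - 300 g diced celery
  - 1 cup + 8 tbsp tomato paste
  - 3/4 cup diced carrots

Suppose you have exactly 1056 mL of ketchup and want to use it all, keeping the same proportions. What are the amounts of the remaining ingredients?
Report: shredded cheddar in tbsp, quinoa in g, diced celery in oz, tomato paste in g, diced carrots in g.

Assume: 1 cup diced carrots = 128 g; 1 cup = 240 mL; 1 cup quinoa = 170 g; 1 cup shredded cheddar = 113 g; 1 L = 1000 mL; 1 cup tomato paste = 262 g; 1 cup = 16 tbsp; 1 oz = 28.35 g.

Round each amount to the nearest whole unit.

shredded cheddar: 187 tbsp; quinoa: 70 g; diced celery: 23 oz; tomato paste: 865 g; diced carrots: 211 g

The original recipe has 480 mL of ketchup, so the scaling factor is 1056 ÷ 480 = 11/5 = 2.2.
shredded cheddar: 600 g × 11/5 ÷ 113 g/cup × 16 tbsp/cup ≈ 187 tbsp
quinoa: 3 tbsp × 11/5 ÷ 16 tbsp/cup × 170 g/cup ≈ 70 g
diced celery: 300 g × 11/5 ÷ 28.35 g/oz ≈ 23 oz
tomato paste: (1 cup + 8 tbsp = 1.5 cup) × 11/5 × 262 g/cup ≈ 865 g
diced carrots: 0.75 cup × 11/5 × 128 g/cup ≈ 211 g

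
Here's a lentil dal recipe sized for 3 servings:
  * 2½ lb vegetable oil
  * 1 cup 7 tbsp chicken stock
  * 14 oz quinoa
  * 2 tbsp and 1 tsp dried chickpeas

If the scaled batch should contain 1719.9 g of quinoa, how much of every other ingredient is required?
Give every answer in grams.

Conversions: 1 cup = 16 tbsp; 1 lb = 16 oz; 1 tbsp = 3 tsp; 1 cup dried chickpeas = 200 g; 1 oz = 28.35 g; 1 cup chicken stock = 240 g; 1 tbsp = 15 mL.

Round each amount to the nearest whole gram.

vegetable oil: 4914 g; chicken stock: 1495 g; dried chickpeas: 126 g

The original recipe has 396.9 g of quinoa, so the scaling factor is 1719.9 ÷ 396.9 = 13/3.
vegetable oil: 2.5 lb × 13/3 × 16 oz/lb × 28.35 g/oz = 4914 g
chicken stock: (1 cup + 7 tbsp = 1.4375 cup) × 13/3 × 240 g/cup = 1495 g
dried chickpeas: (2 tbsp + 1 tsp = 7/3 tbsp) × 13/3 ÷ 16 tbsp/cup × 200 g/cup ≈ 126 g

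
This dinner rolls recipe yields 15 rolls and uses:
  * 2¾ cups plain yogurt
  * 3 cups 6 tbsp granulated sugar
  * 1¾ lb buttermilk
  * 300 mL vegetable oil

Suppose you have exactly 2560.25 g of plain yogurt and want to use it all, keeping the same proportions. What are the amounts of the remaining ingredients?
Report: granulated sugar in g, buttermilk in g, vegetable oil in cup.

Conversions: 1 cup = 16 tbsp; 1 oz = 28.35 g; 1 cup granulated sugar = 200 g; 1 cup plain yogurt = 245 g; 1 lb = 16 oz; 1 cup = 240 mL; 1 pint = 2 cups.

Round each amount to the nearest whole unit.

The original recipe has 673.75 g of plain yogurt, so the scaling factor is 2560.25 ÷ 673.75 = 19/5 = 3.8.
granulated sugar: (3 cup + 6 tbsp = 3.375 cup) × 19/5 × 200 g/cup = 2565 g
buttermilk: 1.75 lb × 19/5 × 16 oz/lb × 28.35 g/oz ≈ 3016 g
vegetable oil: 300 mL × 19/5 ÷ 240 mL/cup ≈ 5 cup

granulated sugar: 2565 g; buttermilk: 3016 g; vegetable oil: 5 cup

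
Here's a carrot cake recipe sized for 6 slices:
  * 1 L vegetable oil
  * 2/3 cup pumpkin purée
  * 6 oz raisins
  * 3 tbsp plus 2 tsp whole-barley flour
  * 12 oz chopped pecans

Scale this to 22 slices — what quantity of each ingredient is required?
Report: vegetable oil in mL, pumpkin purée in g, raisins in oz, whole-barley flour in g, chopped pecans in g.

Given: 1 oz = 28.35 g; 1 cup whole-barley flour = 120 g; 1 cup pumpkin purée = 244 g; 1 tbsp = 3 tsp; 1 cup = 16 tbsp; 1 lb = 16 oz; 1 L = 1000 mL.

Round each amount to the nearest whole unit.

Scaling factor: 22/6 = 11/3.
vegetable oil: 1 L × 11/3 × 1000 mL/L ≈ 3667 mL
pumpkin purée: 2/3 cup × 11/3 × 244 g/cup ≈ 596 g
raisins: 6 oz × 11/3 = 22 oz
whole-barley flour: (3 tbsp + 2 tsp = 11/3 tbsp) × 11/3 ÷ 16 tbsp/cup × 120 g/cup ≈ 101 g
chopped pecans: 12 oz × 11/3 × 28.35 g/oz ≈ 1247 g

vegetable oil: 3667 mL; pumpkin purée: 596 g; raisins: 22 oz; whole-barley flour: 101 g; chopped pecans: 1247 g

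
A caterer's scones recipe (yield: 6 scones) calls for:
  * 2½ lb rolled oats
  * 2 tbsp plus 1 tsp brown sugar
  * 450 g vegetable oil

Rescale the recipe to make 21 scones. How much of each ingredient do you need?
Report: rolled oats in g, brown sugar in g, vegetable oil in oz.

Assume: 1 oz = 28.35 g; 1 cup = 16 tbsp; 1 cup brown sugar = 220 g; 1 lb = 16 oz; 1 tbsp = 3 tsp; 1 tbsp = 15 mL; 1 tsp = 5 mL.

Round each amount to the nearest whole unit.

Scaling factor: 21/6 = 7/2 = 3.5.
rolled oats: 2.5 lb × 7/2 × 16 oz/lb × 28.35 g/oz = 3969 g
brown sugar: (2 tbsp + 1 tsp = 7/3 tbsp) × 7/2 ÷ 16 tbsp/cup × 220 g/cup ≈ 112 g
vegetable oil: 450 g × 7/2 ÷ 28.35 g/oz ≈ 56 oz

rolled oats: 3969 g; brown sugar: 112 g; vegetable oil: 56 oz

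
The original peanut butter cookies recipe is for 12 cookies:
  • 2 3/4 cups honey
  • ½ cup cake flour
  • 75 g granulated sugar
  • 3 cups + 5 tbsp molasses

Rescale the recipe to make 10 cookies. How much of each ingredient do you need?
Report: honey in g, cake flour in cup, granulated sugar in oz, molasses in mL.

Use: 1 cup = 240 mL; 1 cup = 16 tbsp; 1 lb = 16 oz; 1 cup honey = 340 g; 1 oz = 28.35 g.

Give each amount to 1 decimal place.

Scaling factor: 10/12 = 5/6.
honey: 2.75 cup × 5/6 × 340 g/cup ≈ 779.2 g
cake flour: 0.5 cup × 5/6 ≈ 0.4 cup
granulated sugar: 75 g × 5/6 ÷ 28.35 g/oz ≈ 2.2 oz
molasses: (3 cup + 5 tbsp = 3.3125 cup) × 5/6 × 240 mL/cup = 662.5 mL

honey: 779.2 g; cake flour: 0.4 cup; granulated sugar: 2.2 oz; molasses: 662.5 mL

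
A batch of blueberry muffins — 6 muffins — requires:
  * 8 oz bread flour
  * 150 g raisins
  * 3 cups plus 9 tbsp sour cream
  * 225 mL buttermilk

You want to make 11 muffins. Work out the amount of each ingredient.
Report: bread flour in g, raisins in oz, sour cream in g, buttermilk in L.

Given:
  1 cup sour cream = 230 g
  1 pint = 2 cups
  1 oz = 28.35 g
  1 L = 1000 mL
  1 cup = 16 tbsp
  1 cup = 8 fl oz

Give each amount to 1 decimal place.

bread flour: 415.8 g; raisins: 9.7 oz; sour cream: 1502.2 g; buttermilk: 0.4 L

Scaling factor: 11/6.
bread flour: 8 oz × 11/6 × 28.35 g/oz = 415.8 g
raisins: 150 g × 11/6 ÷ 28.35 g/oz ≈ 9.7 oz
sour cream: (3 cup + 9 tbsp = 3.5625 cup) × 11/6 × 230 g/cup ≈ 1502.2 g
buttermilk: 225 mL × 11/6 ÷ 1000 mL/L ≈ 0.4 L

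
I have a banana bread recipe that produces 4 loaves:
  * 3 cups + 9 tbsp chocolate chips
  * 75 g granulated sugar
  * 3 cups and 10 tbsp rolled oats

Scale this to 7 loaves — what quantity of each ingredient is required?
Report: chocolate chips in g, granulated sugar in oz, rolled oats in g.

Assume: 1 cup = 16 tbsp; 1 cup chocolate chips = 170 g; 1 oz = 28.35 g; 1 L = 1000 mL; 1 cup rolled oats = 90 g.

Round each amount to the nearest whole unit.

chocolate chips: 1060 g; granulated sugar: 5 oz; rolled oats: 571 g

Scaling factor: 7/4 = 1.75.
chocolate chips: (3 cup + 9 tbsp = 3.5625 cup) × 7/4 × 170 g/cup ≈ 1060 g
granulated sugar: 75 g × 7/4 ÷ 28.35 g/oz ≈ 5 oz
rolled oats: (3 cup + 10 tbsp = 3.625 cup) × 7/4 × 90 g/cup ≈ 571 g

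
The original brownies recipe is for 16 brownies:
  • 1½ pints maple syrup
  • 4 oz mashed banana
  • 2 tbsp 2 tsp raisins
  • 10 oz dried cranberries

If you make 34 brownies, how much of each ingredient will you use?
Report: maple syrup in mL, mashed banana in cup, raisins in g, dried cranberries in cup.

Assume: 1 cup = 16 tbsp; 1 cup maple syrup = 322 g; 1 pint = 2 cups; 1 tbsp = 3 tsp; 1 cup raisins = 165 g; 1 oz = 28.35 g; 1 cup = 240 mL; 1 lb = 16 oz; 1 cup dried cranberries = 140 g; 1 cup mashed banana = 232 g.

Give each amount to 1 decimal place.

maple syrup: 1530.0 mL; mashed banana: 1.0 cup; raisins: 58.4 g; dried cranberries: 4.3 cup

Scaling factor: 34/16 = 17/8 = 2.125.
maple syrup: 1.5 pint × 17/8 × 2 cup/pint × 240 mL/cup = 1530.0 mL
mashed banana: 4 oz × 17/8 × 28.35 g/oz ÷ 232 g/cup ≈ 1.0 cup
raisins: (2 tbsp + 2 tsp = 8/3 tbsp) × 17/8 ÷ 16 tbsp/cup × 165 g/cup ≈ 58.4 g
dried cranberries: 10 oz × 17/8 × 28.35 g/oz ÷ 140 g/cup ≈ 4.3 cup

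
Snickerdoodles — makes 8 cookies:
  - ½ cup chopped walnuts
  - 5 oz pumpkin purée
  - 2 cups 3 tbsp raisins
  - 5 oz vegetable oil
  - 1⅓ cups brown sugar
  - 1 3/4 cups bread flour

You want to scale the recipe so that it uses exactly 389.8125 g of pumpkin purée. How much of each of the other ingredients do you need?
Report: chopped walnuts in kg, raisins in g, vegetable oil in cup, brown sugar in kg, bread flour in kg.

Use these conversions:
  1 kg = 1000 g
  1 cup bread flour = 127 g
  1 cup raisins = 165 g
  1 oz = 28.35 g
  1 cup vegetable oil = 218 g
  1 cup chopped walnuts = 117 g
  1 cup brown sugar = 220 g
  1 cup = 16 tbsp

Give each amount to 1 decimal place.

The original recipe has 141.75 g of pumpkin purée, so the scaling factor is 389.8125 ÷ 141.75 = 11/4 = 2.75.
chopped walnuts: 0.5 cup × 11/4 × 117 g/cup ÷ 1000 g/kg ≈ 0.2 kg
raisins: (2 cup + 3 tbsp = 2.1875 cup) × 11/4 × 165 g/cup ≈ 992.6 g
vegetable oil: 5 oz × 11/4 × 28.35 g/oz ÷ 218 g/cup ≈ 1.8 cup
brown sugar: 4/3 cup × 11/4 × 220 g/cup ÷ 1000 g/kg ≈ 0.8 kg
bread flour: 1.75 cup × 11/4 × 127 g/cup ÷ 1000 g/kg ≈ 0.6 kg

chopped walnuts: 0.2 kg; raisins: 992.6 g; vegetable oil: 1.8 cup; brown sugar: 0.8 kg; bread flour: 0.6 kg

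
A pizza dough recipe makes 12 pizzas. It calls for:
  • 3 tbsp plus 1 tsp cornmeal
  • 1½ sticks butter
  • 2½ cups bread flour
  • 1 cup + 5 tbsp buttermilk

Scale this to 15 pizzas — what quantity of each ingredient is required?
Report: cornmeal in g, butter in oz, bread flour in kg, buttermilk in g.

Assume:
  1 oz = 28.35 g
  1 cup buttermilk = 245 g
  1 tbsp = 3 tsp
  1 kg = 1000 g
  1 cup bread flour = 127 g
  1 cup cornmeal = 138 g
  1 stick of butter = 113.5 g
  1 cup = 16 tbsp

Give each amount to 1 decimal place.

cornmeal: 35.9 g; butter: 7.5 oz; bread flour: 0.4 kg; buttermilk: 402.0 g

Scaling factor: 15/12 = 5/4 = 1.25.
cornmeal: (3 tbsp + 1 tsp = 10/3 tbsp) × 5/4 ÷ 16 tbsp/cup × 138 g/cup ≈ 35.9 g
butter: 1.5 stick × 5/4 × 113.5 g/stick ÷ 28.35 g/oz ≈ 7.5 oz
bread flour: 2.5 cup × 5/4 × 127 g/cup ÷ 1000 g/kg ≈ 0.4 kg
buttermilk: (1 cup + 5 tbsp = 1.3125 cup) × 5/4 × 245 g/cup ≈ 402.0 g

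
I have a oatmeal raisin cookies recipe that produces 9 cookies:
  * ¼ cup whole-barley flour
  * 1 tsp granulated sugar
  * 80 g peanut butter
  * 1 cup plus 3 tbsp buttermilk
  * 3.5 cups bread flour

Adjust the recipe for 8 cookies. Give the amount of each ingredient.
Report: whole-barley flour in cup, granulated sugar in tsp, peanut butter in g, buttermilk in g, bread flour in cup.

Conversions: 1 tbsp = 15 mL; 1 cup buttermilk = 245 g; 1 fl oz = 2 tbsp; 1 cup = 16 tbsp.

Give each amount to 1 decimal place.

whole-barley flour: 0.2 cup; granulated sugar: 0.9 tsp; peanut butter: 71.1 g; buttermilk: 258.6 g; bread flour: 3.1 cup

Scaling factor: 8/9.
whole-barley flour: 0.25 cup × 8/9 ≈ 0.2 cup
granulated sugar: 1 tsp × 8/9 ≈ 0.9 tsp
peanut butter: 80 g × 8/9 ≈ 71.1 g
buttermilk: (1 cup + 3 tbsp = 1.1875 cup) × 8/9 × 245 g/cup ≈ 258.6 g
bread flour: 3.5 cup × 8/9 ≈ 3.1 cup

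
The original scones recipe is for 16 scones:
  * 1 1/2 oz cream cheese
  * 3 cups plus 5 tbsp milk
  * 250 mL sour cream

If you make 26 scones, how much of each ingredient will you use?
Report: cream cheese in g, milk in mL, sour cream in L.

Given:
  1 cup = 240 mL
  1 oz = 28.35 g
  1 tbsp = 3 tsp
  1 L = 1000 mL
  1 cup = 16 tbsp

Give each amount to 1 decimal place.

Scaling factor: 26/16 = 13/8 = 1.625.
cream cheese: 1.5 oz × 13/8 × 28.35 g/oz ≈ 69.1 g
milk: (3 cup + 5 tbsp = 3.3125 cup) × 13/8 × 240 mL/cup ≈ 1291.9 mL
sour cream: 250 mL × 13/8 ÷ 1000 mL/L ≈ 0.4 L

cream cheese: 69.1 g; milk: 1291.9 mL; sour cream: 0.4 L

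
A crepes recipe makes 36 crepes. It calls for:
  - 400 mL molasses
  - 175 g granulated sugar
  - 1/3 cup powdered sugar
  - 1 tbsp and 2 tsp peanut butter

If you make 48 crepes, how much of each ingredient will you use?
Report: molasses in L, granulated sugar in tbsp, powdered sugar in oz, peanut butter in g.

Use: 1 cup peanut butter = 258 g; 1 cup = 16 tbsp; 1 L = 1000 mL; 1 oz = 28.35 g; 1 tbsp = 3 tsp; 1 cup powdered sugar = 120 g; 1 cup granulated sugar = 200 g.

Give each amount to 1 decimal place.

Scaling factor: 48/36 = 4/3.
molasses: 400 mL × 4/3 ÷ 1000 mL/L ≈ 0.5 L
granulated sugar: 175 g × 4/3 ÷ 200 g/cup × 16 tbsp/cup ≈ 18.7 tbsp
powdered sugar: 1/3 cup × 4/3 × 120 g/cup ÷ 28.35 g/oz ≈ 1.9 oz
peanut butter: (1 tbsp + 2 tsp = 5/3 tbsp) × 4/3 ÷ 16 tbsp/cup × 258 g/cup ≈ 35.8 g

molasses: 0.5 L; granulated sugar: 18.7 tbsp; powdered sugar: 1.9 oz; peanut butter: 35.8 g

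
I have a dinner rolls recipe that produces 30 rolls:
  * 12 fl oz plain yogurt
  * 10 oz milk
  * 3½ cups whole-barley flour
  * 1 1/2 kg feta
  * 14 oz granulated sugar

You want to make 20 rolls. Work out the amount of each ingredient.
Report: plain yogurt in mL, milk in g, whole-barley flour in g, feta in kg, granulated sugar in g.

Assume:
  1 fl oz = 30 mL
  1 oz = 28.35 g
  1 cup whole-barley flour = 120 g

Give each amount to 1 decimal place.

Scaling factor: 20/30 = 2/3.
plain yogurt: 12 fl oz × 2/3 × 30 mL/fl oz = 240.0 mL
milk: 10 oz × 2/3 × 28.35 g/oz = 189.0 g
whole-barley flour: 3.5 cup × 2/3 × 120 g/cup = 280.0 g
feta: 1.5 kg × 2/3 = 1.0 kg
granulated sugar: 14 oz × 2/3 × 28.35 g/oz = 264.6 g

plain yogurt: 240.0 mL; milk: 189.0 g; whole-barley flour: 280.0 g; feta: 1.0 kg; granulated sugar: 264.6 g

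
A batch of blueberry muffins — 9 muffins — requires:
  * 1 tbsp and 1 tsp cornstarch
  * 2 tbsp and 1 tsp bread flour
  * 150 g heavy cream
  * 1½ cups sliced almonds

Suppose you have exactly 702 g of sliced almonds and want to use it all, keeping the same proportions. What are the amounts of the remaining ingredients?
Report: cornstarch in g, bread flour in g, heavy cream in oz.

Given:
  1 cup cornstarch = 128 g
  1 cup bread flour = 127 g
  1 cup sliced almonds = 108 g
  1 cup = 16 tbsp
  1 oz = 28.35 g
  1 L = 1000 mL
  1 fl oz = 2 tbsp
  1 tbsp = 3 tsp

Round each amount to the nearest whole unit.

cornstarch: 46 g; bread flour: 80 g; heavy cream: 23 oz

The original recipe has 162 g of sliced almonds, so the scaling factor is 702 ÷ 162 = 13/3.
cornstarch: (1 tbsp + 1 tsp = 4/3 tbsp) × 13/3 ÷ 16 tbsp/cup × 128 g/cup ≈ 46 g
bread flour: (2 tbsp + 1 tsp = 7/3 tbsp) × 13/3 ÷ 16 tbsp/cup × 127 g/cup ≈ 80 g
heavy cream: 150 g × 13/3 ÷ 28.35 g/oz ≈ 23 oz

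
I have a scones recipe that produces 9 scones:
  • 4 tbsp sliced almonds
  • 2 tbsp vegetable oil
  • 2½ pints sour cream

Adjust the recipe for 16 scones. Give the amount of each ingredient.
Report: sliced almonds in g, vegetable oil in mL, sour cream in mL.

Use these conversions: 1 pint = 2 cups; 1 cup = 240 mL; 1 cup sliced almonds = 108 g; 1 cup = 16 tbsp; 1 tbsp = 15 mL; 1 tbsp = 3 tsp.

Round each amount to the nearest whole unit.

sliced almonds: 48 g; vegetable oil: 53 mL; sour cream: 2133 mL

Scaling factor: 16/9.
sliced almonds: 4 tbsp × 16/9 ÷ 16 tbsp/cup × 108 g/cup = 48 g
vegetable oil: 2 tbsp × 16/9 × 15 mL/tbsp ≈ 53 mL
sour cream: 2.5 pint × 16/9 × 2 cup/pint × 240 mL/cup ≈ 2133 mL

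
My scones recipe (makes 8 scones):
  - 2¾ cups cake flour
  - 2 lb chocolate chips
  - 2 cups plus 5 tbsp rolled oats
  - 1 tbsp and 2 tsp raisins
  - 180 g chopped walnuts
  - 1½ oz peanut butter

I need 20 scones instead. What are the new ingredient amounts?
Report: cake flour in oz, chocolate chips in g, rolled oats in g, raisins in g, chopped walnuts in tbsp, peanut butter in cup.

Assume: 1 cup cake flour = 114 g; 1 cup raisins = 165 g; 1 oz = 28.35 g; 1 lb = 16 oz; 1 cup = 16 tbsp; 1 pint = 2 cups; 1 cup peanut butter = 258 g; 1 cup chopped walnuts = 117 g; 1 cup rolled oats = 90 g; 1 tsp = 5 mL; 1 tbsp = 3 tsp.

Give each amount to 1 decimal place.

cake flour: 27.6 oz; chocolate chips: 2268.0 g; rolled oats: 520.3 g; raisins: 43.0 g; chopped walnuts: 61.5 tbsp; peanut butter: 0.4 cup

Scaling factor: 20/8 = 5/2 = 2.5.
cake flour: 2.75 cup × 5/2 × 114 g/cup ÷ 28.35 g/oz ≈ 27.6 oz
chocolate chips: 2 lb × 5/2 × 16 oz/lb × 28.35 g/oz = 2268.0 g
rolled oats: (2 cup + 5 tbsp = 2.3125 cup) × 5/2 × 90 g/cup ≈ 520.3 g
raisins: (1 tbsp + 2 tsp = 5/3 tbsp) × 5/2 ÷ 16 tbsp/cup × 165 g/cup ≈ 43.0 g
chopped walnuts: 180 g × 5/2 ÷ 117 g/cup × 16 tbsp/cup ≈ 61.5 tbsp
peanut butter: 1.5 oz × 5/2 × 28.35 g/oz ÷ 258 g/cup ≈ 0.4 cup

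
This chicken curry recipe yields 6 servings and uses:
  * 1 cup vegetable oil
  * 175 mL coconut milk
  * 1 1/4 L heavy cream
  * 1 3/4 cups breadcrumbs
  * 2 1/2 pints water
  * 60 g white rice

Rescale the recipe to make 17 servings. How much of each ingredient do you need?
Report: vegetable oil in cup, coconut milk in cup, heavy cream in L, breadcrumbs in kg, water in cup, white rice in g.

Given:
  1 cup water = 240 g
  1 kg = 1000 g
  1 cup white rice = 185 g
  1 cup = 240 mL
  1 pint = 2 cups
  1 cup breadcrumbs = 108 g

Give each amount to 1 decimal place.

vegetable oil: 2.8 cup; coconut milk: 2.1 cup; heavy cream: 3.5 L; breadcrumbs: 0.5 kg; water: 14.2 cup; white rice: 170.0 g

Scaling factor: 17/6.
vegetable oil: 1 cup × 17/6 ≈ 2.8 cup
coconut milk: 175 mL × 17/6 ÷ 240 mL/cup ≈ 2.1 cup
heavy cream: 1.25 L × 17/6 ≈ 3.5 L
breadcrumbs: 1.75 cup × 17/6 × 108 g/cup ÷ 1000 g/kg ≈ 0.5 kg
water: 2.5 pint × 17/6 × 2 cup/pint ≈ 14.2 cup
white rice: 60 g × 17/6 = 170.0 g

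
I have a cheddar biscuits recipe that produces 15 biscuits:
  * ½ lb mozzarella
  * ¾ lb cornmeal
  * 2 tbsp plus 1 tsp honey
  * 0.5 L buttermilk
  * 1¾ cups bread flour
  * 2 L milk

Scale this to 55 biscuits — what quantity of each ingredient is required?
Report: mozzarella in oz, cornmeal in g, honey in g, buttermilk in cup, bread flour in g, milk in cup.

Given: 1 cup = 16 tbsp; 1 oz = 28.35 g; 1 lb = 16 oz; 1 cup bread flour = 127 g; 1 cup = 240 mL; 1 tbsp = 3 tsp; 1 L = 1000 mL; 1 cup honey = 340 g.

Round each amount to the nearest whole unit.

Scaling factor: 55/15 = 11/3.
mozzarella: 0.5 lb × 11/3 × 16 oz/lb ≈ 29 oz
cornmeal: 0.75 lb × 11/3 × 16 oz/lb × 28.35 g/oz ≈ 1247 g
honey: (2 tbsp + 1 tsp = 7/3 tbsp) × 11/3 ÷ 16 tbsp/cup × 340 g/cup ≈ 182 g
buttermilk: 0.5 L × 11/3 × 1000 mL/L ÷ 240 mL/cup ≈ 8 cup
bread flour: 1.75 cup × 11/3 × 127 g/cup ≈ 815 g
milk: 2 L × 11/3 × 1000 mL/L ÷ 240 mL/cup ≈ 31 cup

mozzarella: 29 oz; cornmeal: 1247 g; honey: 182 g; buttermilk: 8 cup; bread flour: 815 g; milk: 31 cup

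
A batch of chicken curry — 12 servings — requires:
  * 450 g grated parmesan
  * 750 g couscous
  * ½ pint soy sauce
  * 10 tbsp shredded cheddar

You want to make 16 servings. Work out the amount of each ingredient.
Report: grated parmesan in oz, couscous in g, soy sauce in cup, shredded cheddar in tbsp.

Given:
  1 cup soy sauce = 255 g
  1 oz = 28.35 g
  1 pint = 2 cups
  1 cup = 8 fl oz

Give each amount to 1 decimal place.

Scaling factor: 16/12 = 4/3.
grated parmesan: 450 g × 4/3 ÷ 28.35 g/oz ≈ 21.2 oz
couscous: 750 g × 4/3 = 1000.0 g
soy sauce: 0.5 pint × 4/3 × 2 cup/pint ≈ 1.3 cup
shredded cheddar: 10 tbsp × 4/3 ≈ 13.3 tbsp

grated parmesan: 21.2 oz; couscous: 1000.0 g; soy sauce: 1.3 cup; shredded cheddar: 13.3 tbsp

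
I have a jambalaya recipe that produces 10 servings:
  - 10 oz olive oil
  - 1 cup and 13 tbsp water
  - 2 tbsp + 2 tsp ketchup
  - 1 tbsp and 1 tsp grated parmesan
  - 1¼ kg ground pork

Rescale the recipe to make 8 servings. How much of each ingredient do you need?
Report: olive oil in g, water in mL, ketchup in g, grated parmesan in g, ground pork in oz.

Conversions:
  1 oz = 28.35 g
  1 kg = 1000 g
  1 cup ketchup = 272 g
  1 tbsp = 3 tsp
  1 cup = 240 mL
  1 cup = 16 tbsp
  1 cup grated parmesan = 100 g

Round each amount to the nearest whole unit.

Scaling factor: 8/10 = 4/5 = 0.8.
olive oil: 10 oz × 4/5 × 28.35 g/oz ≈ 227 g
water: (1 cup + 13 tbsp = 1.8125 cup) × 4/5 × 240 mL/cup = 348 mL
ketchup: (2 tbsp + 2 tsp = 8/3 tbsp) × 4/5 ÷ 16 tbsp/cup × 272 g/cup ≈ 36 g
grated parmesan: (1 tbsp + 1 tsp = 4/3 tbsp) × 4/5 ÷ 16 tbsp/cup × 100 g/cup ≈ 7 g
ground pork: 1.25 kg × 4/5 × 1000 g/kg ÷ 28.35 g/oz ≈ 35 oz

olive oil: 227 g; water: 348 mL; ketchup: 36 g; grated parmesan: 7 g; ground pork: 35 oz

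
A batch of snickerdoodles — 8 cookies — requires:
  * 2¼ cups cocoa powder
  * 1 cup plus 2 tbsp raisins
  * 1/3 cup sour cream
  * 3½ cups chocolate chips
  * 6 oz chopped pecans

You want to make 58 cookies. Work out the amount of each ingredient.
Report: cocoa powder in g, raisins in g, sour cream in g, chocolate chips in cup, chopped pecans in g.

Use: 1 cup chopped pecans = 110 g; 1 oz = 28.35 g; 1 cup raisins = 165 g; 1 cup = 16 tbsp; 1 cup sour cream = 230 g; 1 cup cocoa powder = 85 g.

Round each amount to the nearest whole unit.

Scaling factor: 58/8 = 29/4 = 7.25.
cocoa powder: 2.25 cup × 29/4 × 85 g/cup ≈ 1387 g
raisins: (1 cup + 2 tbsp = 1.125 cup) × 29/4 × 165 g/cup ≈ 1346 g
sour cream: 1/3 cup × 29/4 × 230 g/cup ≈ 556 g
chocolate chips: 3.5 cup × 29/4 ≈ 25 cup
chopped pecans: 6 oz × 29/4 × 28.35 g/oz ≈ 1233 g

cocoa powder: 1387 g; raisins: 1346 g; sour cream: 556 g; chocolate chips: 25 cup; chopped pecans: 1233 g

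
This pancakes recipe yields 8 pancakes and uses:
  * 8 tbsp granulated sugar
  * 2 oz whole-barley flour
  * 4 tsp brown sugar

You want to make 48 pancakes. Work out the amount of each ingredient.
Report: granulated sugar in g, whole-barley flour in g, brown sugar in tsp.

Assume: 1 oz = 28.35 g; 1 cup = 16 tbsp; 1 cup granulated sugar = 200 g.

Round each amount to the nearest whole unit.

granulated sugar: 600 g; whole-barley flour: 340 g; brown sugar: 24 tsp

Scaling factor: 48/8 = 6.
granulated sugar: 8 tbsp × 6 ÷ 16 tbsp/cup × 200 g/cup = 600 g
whole-barley flour: 2 oz × 6 × 28.35 g/oz ≈ 340 g
brown sugar: 4 tsp × 6 = 24 tsp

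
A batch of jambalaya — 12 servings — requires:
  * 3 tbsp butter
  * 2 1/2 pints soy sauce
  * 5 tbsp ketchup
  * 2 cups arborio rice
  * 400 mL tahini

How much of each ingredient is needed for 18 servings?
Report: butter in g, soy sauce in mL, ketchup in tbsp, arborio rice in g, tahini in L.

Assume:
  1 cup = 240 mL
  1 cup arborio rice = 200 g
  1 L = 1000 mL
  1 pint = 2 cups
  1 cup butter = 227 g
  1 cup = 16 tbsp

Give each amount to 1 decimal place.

butter: 63.8 g; soy sauce: 1800.0 mL; ketchup: 7.5 tbsp; arborio rice: 600.0 g; tahini: 0.6 L

Scaling factor: 18/12 = 3/2 = 1.5.
butter: 3 tbsp × 3/2 ÷ 16 tbsp/cup × 227 g/cup ≈ 63.8 g
soy sauce: 2.5 pint × 3/2 × 2 cup/pint × 240 mL/cup = 1800.0 mL
ketchup: 5 tbsp × 3/2 = 7.5 tbsp
arborio rice: 2 cup × 3/2 × 200 g/cup = 600.0 g
tahini: 400 mL × 3/2 ÷ 1000 mL/L = 0.6 L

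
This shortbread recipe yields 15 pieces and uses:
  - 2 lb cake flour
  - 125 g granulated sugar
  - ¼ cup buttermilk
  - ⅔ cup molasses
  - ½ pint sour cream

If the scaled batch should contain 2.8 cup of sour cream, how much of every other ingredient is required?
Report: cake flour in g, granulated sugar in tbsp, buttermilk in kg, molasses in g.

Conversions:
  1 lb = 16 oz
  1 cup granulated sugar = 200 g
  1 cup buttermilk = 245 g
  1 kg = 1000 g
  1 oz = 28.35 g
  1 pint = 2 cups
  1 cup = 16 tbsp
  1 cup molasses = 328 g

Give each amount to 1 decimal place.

The original recipe has 1 cup of sour cream, so the scaling factor is 2.8 ÷ 1 = 14/5 = 2.8.
cake flour: 2 lb × 14/5 × 16 oz/lb × 28.35 g/oz ≈ 2540.2 g
granulated sugar: 125 g × 14/5 ÷ 200 g/cup × 16 tbsp/cup = 28.0 tbsp
buttermilk: 0.25 cup × 14/5 × 245 g/cup ÷ 1000 g/kg ≈ 0.2 kg
molasses: 2/3 cup × 14/5 × 328 g/cup ≈ 612.3 g

cake flour: 2540.2 g; granulated sugar: 28.0 tbsp; buttermilk: 0.2 kg; molasses: 612.3 g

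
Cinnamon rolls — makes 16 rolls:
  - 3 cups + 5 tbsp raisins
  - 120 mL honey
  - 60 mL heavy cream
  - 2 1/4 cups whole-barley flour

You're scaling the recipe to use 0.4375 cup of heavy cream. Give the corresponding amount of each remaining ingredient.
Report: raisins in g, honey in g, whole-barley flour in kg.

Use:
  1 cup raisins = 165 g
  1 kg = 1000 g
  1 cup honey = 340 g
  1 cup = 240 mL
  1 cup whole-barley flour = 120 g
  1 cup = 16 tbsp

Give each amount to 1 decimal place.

The original recipe has 0.25 cup of heavy cream, so the scaling factor is 0.4375 ÷ 0.25 = 7/4 = 1.75.
raisins: (3 cup + 5 tbsp = 3.3125 cup) × 7/4 × 165 g/cup ≈ 956.5 g
honey: 120 mL × 7/4 ÷ 240 mL/cup × 340 g/cup = 297.5 g
whole-barley flour: 2.25 cup × 7/4 × 120 g/cup ÷ 1000 g/kg ≈ 0.5 kg

raisins: 956.5 g; honey: 297.5 g; whole-barley flour: 0.5 kg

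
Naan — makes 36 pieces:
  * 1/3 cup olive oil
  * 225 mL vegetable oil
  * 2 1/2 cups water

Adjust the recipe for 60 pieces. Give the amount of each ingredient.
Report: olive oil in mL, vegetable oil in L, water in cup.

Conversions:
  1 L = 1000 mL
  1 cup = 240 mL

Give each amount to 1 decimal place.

olive oil: 133.3 mL; vegetable oil: 0.4 L; water: 4.2 cup

Scaling factor: 60/36 = 5/3.
olive oil: 1/3 cup × 5/3 × 240 mL/cup ≈ 133.3 mL
vegetable oil: 225 mL × 5/3 ÷ 1000 mL/L ≈ 0.4 L
water: 2.5 cup × 5/3 ≈ 4.2 cup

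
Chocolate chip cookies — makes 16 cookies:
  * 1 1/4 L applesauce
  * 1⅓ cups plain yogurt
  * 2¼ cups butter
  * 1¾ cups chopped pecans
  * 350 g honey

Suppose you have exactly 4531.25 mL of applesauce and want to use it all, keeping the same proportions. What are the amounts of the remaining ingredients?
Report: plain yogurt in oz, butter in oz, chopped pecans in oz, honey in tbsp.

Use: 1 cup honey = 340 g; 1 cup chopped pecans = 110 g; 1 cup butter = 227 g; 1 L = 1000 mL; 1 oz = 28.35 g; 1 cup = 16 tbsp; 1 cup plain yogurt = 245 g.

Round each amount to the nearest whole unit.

plain yogurt: 42 oz; butter: 65 oz; chopped pecans: 25 oz; honey: 60 tbsp

The original recipe has 1250 mL of applesauce, so the scaling factor is 4531.25 ÷ 1250 = 29/8 = 3.625.
plain yogurt: 4/3 cup × 29/8 × 245 g/cup ÷ 28.35 g/oz ≈ 42 oz
butter: 2.25 cup × 29/8 × 227 g/cup ÷ 28.35 g/oz ≈ 65 oz
chopped pecans: 1.75 cup × 29/8 × 110 g/cup ÷ 28.35 g/oz ≈ 25 oz
honey: 350 g × 29/8 ÷ 340 g/cup × 16 tbsp/cup ≈ 60 tbsp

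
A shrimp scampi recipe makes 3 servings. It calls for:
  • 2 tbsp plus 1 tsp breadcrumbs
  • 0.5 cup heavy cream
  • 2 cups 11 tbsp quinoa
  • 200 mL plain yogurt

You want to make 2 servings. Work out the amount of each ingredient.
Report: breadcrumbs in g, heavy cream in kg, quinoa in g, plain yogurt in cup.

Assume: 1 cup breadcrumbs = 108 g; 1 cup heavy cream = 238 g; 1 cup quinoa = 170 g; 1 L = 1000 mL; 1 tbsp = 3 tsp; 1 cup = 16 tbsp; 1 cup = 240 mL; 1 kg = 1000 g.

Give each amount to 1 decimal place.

Scaling factor: 2/3.
breadcrumbs: (2 tbsp + 1 tsp = 7/3 tbsp) × 2/3 ÷ 16 tbsp/cup × 108 g/cup = 10.5 g
heavy cream: 0.5 cup × 2/3 × 238 g/cup ÷ 1000 g/kg ≈ 0.1 kg
quinoa: (2 cup + 11 tbsp = 2.6875 cup) × 2/3 × 170 g/cup ≈ 304.6 g
plain yogurt: 200 mL × 2/3 ÷ 240 mL/cup ≈ 0.6 cup

breadcrumbs: 10.5 g; heavy cream: 0.1 kg; quinoa: 304.6 g; plain yogurt: 0.6 cup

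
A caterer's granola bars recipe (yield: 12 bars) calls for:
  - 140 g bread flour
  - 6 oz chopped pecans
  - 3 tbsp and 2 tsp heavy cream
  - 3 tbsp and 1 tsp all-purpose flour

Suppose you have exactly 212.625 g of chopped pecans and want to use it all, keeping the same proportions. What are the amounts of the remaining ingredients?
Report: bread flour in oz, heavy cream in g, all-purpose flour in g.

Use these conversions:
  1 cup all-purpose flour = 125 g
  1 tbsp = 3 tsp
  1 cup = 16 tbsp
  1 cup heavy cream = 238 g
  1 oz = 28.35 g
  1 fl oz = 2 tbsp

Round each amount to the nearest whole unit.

bread flour: 6 oz; heavy cream: 68 g; all-purpose flour: 33 g

The original recipe has 170.1 g of chopped pecans, so the scaling factor is 212.625 ÷ 170.1 = 5/4 = 1.25.
bread flour: 140 g × 5/4 ÷ 28.35 g/oz ≈ 6 oz
heavy cream: (3 tbsp + 2 tsp = 11/3 tbsp) × 5/4 ÷ 16 tbsp/cup × 238 g/cup ≈ 68 g
all-purpose flour: (3 tbsp + 1 tsp = 10/3 tbsp) × 5/4 ÷ 16 tbsp/cup × 125 g/cup ≈ 33 g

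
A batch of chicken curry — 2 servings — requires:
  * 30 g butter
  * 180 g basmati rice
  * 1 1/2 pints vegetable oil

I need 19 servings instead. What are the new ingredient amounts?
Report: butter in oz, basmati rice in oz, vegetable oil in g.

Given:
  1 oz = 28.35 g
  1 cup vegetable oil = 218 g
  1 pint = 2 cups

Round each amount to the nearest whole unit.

butter: 10 oz; basmati rice: 60 oz; vegetable oil: 6213 g

Scaling factor: 19/2 = 9.5.
butter: 30 g × 19/2 ÷ 28.35 g/oz ≈ 10 oz
basmati rice: 180 g × 19/2 ÷ 28.35 g/oz ≈ 60 oz
vegetable oil: 1.5 pint × 19/2 × 2 cup/pint × 218 g/cup = 6213 g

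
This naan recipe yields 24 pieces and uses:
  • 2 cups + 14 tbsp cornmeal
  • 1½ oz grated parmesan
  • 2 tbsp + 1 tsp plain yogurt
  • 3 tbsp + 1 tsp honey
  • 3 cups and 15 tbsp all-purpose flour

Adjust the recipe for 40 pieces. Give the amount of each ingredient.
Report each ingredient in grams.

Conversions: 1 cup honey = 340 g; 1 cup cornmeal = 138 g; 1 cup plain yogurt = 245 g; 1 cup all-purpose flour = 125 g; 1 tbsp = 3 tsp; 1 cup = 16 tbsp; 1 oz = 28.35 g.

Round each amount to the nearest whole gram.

cornmeal: 661 g; grated parmesan: 71 g; plain yogurt: 60 g; honey: 118 g; all-purpose flour: 820 g

Scaling factor: 40/24 = 5/3.
cornmeal: (2 cup + 14 tbsp = 2.875 cup) × 5/3 × 138 g/cup ≈ 661 g
grated parmesan: 1.5 oz × 5/3 × 28.35 g/oz ≈ 71 g
plain yogurt: (2 tbsp + 1 tsp = 7/3 tbsp) × 5/3 ÷ 16 tbsp/cup × 245 g/cup ≈ 60 g
honey: (3 tbsp + 1 tsp = 10/3 tbsp) × 5/3 ÷ 16 tbsp/cup × 340 g/cup ≈ 118 g
all-purpose flour: (3 cup + 15 tbsp = 3.9375 cup) × 5/3 × 125 g/cup ≈ 820 g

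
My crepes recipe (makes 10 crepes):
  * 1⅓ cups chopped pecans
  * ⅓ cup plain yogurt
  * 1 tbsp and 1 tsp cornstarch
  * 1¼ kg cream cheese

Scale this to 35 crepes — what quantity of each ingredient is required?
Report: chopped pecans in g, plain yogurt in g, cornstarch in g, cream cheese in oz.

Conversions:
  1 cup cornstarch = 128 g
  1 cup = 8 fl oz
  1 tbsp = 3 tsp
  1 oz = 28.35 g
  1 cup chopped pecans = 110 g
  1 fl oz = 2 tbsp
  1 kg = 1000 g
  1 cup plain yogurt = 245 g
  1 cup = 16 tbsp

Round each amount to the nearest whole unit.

chopped pecans: 513 g; plain yogurt: 286 g; cornstarch: 37 g; cream cheese: 154 oz

Scaling factor: 35/10 = 7/2 = 3.5.
chopped pecans: 4/3 cup × 7/2 × 110 g/cup ≈ 513 g
plain yogurt: 1/3 cup × 7/2 × 245 g/cup ≈ 286 g
cornstarch: (1 tbsp + 1 tsp = 4/3 tbsp) × 7/2 ÷ 16 tbsp/cup × 128 g/cup ≈ 37 g
cream cheese: 1.25 kg × 7/2 × 1000 g/kg ÷ 28.35 g/oz ≈ 154 oz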